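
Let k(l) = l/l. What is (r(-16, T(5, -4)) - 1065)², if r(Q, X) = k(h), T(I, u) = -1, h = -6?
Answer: 1132096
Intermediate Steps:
k(l) = 1
r(Q, X) = 1
(r(-16, T(5, -4)) - 1065)² = (1 - 1065)² = (-1064)² = 1132096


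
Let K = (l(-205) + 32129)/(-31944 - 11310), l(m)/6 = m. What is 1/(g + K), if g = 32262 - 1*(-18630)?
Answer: 43254/2201251669 ≈ 1.9650e-5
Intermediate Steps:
l(m) = 6*m
g = 50892 (g = 32262 + 18630 = 50892)
K = -30899/43254 (K = (6*(-205) + 32129)/(-31944 - 11310) = (-1230 + 32129)/(-43254) = 30899*(-1/43254) = -30899/43254 ≈ -0.71436)
1/(g + K) = 1/(50892 - 30899/43254) = 1/(2201251669/43254) = 43254/2201251669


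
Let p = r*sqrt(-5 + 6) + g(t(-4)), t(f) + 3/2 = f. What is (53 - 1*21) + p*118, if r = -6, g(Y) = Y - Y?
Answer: -676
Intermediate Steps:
t(f) = -3/2 + f
g(Y) = 0
p = -6 (p = -6*sqrt(-5 + 6) + 0 = -6*sqrt(1) + 0 = -6*1 + 0 = -6 + 0 = -6)
(53 - 1*21) + p*118 = (53 - 1*21) - 6*118 = (53 - 21) - 708 = 32 - 708 = -676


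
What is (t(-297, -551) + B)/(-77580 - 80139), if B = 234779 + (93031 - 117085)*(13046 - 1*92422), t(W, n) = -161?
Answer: -636514974/52573 ≈ -12107.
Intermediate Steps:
B = 1909545083 (B = 234779 - 24054*(13046 - 92422) = 234779 - 24054*(-79376) = 234779 + 1909310304 = 1909545083)
(t(-297, -551) + B)/(-77580 - 80139) = (-161 + 1909545083)/(-77580 - 80139) = 1909544922/(-157719) = 1909544922*(-1/157719) = -636514974/52573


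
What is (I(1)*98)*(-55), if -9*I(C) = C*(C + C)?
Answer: 10780/9 ≈ 1197.8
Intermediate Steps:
I(C) = -2*C²/9 (I(C) = -C*(C + C)/9 = -C*2*C/9 = -2*C²/9)
(I(1)*98)*(-55) = (-2/9*1²*98)*(-55) = (-2/9*1*98)*(-55) = -2/9*98*(-55) = -196/9*(-55) = 10780/9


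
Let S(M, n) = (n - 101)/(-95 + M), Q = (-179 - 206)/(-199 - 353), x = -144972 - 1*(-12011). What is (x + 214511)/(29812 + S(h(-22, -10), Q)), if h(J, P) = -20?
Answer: 739542000/270360161 ≈ 2.7354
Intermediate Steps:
x = -132961 (x = -144972 + 12011 = -132961)
Q = 385/552 (Q = -385/(-552) = -385*(-1/552) = 385/552 ≈ 0.69746)
S(M, n) = (-101 + n)/(-95 + M)
(x + 214511)/(29812 + S(h(-22, -10), Q)) = (-132961 + 214511)/(29812 + (-101 + 385/552)/(-95 - 20)) = 81550/(29812 - 55367/552/(-115)) = 81550/(29812 - 1/115*(-55367/552)) = 81550/(29812 + 55367/63480) = 81550/(1892521127/63480) = 81550*(63480/1892521127) = 739542000/270360161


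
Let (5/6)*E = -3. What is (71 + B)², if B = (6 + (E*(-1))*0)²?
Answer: 11449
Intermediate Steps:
E = -18/5 (E = (6/5)*(-3) = -18/5 ≈ -3.6000)
B = 36 (B = (6 - 18/5*(-1)*0)² = (6 + (18/5)*0)² = (6 + 0)² = 6² = 36)
(71 + B)² = (71 + 36)² = 107² = 11449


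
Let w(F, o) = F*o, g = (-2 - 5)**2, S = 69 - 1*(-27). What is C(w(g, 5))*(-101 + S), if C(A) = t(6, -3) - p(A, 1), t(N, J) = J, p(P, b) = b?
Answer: 20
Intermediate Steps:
S = 96 (S = 69 + 27 = 96)
g = 49 (g = (-7)**2 = 49)
C(A) = -4 (C(A) = -3 - 1*1 = -3 - 1 = -4)
C(w(g, 5))*(-101 + S) = -4*(-101 + 96) = -4*(-5) = 20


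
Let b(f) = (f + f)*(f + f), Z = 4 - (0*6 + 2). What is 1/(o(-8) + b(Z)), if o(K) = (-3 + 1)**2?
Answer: 1/20 ≈ 0.050000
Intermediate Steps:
Z = 2 (Z = 4 - (0 + 2) = 4 - 1*2 = 4 - 2 = 2)
b(f) = 4*f**2 (b(f) = (2*f)*(2*f) = 4*f**2)
o(K) = 4 (o(K) = (-2)**2 = 4)
1/(o(-8) + b(Z)) = 1/(4 + 4*2**2) = 1/(4 + 4*4) = 1/(4 + 16) = 1/20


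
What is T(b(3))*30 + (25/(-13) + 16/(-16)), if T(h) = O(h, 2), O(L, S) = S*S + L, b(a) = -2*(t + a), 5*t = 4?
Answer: -1442/13 ≈ -110.92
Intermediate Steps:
t = ⅘ (t = (⅕)*4 = ⅘ ≈ 0.80000)
b(a) = -8/5 - 2*a (b(a) = -2*(⅘ + a) = -8/5 - 2*a)
O(L, S) = L + S² (O(L, S) = S² + L = L + S²)
T(h) = 4 + h (T(h) = h + 2² = h + 4 = 4 + h)
T(b(3))*30 + (25/(-13) + 16/(-16)) = (4 + (-8/5 - 2*3))*30 + (25/(-13) + 16/(-16)) = (4 + (-8/5 - 6))*30 + (25*(-1/13) + 16*(-1/16)) = (4 - 38/5)*30 + (-25/13 - 1) = -18/5*30 - 38/13 = -108 - 38/13 = -1442/13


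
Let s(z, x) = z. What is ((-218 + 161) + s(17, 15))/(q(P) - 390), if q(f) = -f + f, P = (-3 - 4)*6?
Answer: 4/39 ≈ 0.10256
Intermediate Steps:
P = -42 (P = -7*6 = -42)
q(f) = 0
((-218 + 161) + s(17, 15))/(q(P) - 390) = ((-218 + 161) + 17)/(0 - 390) = (-57 + 17)/(-390) = -40*(-1/390) = 4/39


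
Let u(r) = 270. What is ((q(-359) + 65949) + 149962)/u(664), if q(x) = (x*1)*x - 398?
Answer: 19133/15 ≈ 1275.5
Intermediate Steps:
q(x) = -398 + x² (q(x) = x*x - 398 = x² - 398 = -398 + x²)
((q(-359) + 65949) + 149962)/u(664) = (((-398 + (-359)²) + 65949) + 149962)/270 = (((-398 + 128881) + 65949) + 149962)*(1/270) = ((128483 + 65949) + 149962)*(1/270) = (194432 + 149962)*(1/270) = 344394*(1/270) = 19133/15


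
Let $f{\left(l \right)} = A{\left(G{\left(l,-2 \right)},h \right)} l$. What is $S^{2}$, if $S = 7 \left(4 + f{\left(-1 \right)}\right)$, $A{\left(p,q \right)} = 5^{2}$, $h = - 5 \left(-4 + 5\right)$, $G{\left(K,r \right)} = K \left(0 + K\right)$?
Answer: $21609$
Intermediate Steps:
$G{\left(K,r \right)} = K^{2}$ ($G{\left(K,r \right)} = K K = K^{2}$)
$h = -5$ ($h = \left(-5\right) 1 = -5$)
$A{\left(p,q \right)} = 25$
$f{\left(l \right)} = 25 l$
$S = -147$ ($S = 7 \left(4 + 25 \left(-1\right)\right) = 7 \left(4 - 25\right) = 7 \left(-21\right) = -147$)
$S^{2} = \left(-147\right)^{2} = 21609$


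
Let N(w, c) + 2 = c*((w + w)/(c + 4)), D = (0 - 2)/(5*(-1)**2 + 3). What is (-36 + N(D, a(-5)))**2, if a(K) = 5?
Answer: 474721/324 ≈ 1465.2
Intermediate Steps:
D = -1/4 (D = -2/(5*1 + 3) = -2/(5 + 3) = -2/8 = -2*1/8 = -1/4 ≈ -0.25000)
N(w, c) = -2 + 2*c*w/(4 + c) (N(w, c) = -2 + c*((w + w)/(c + 4)) = -2 + c*((2*w)/(4 + c)) = -2 + c*(2*w/(4 + c)) = -2 + 2*c*w/(4 + c))
(-36 + N(D, a(-5)))**2 = (-36 + 2*(-4 - 1*5 + 5*(-1/4))/(4 + 5))**2 = (-36 + 2*(-4 - 5 - 5/4)/9)**2 = (-36 + 2*(1/9)*(-41/4))**2 = (-36 - 41/18)**2 = (-689/18)**2 = 474721/324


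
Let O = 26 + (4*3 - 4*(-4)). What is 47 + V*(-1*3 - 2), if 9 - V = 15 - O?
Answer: -193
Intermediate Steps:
O = 54 (O = 26 + (12 + 16) = 26 + 28 = 54)
V = 48 (V = 9 - (15 - 1*54) = 9 - (15 - 54) = 9 - 1*(-39) = 9 + 39 = 48)
47 + V*(-1*3 - 2) = 47 + 48*(-1*3 - 2) = 47 + 48*(-3 - 2) = 47 + 48*(-5) = 47 - 240 = -193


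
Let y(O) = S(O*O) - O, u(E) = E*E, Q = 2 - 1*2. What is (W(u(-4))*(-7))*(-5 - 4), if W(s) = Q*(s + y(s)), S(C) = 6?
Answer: 0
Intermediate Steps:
Q = 0 (Q = 2 - 2 = 0)
u(E) = E²
y(O) = 6 - O
W(s) = 0 (W(s) = 0*(s + (6 - s)) = 0*6 = 0)
(W(u(-4))*(-7))*(-5 - 4) = (0*(-7))*(-5 - 4) = 0*(-9) = 0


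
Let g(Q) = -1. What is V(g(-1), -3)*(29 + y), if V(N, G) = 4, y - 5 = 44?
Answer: 312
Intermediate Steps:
y = 49 (y = 5 + 44 = 49)
V(g(-1), -3)*(29 + y) = 4*(29 + 49) = 4*78 = 312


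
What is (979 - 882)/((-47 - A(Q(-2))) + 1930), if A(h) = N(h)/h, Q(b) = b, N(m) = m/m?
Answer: 194/3767 ≈ 0.051500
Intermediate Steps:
N(m) = 1
A(h) = 1/h
(979 - 882)/((-47 - A(Q(-2))) + 1930) = (979 - 882)/((-47 - 1/(-2)) + 1930) = 97/((-47 - 1*(-½)) + 1930) = 97/((-47 + ½) + 1930) = 97/(-93/2 + 1930) = 97/(3767/2) = 97*(2/3767) = 194/3767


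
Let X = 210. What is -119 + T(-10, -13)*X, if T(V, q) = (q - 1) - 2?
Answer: -3479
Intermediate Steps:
T(V, q) = -3 + q (T(V, q) = (-1 + q) - 2 = -3 + q)
-119 + T(-10, -13)*X = -119 + (-3 - 13)*210 = -119 - 16*210 = -119 - 3360 = -3479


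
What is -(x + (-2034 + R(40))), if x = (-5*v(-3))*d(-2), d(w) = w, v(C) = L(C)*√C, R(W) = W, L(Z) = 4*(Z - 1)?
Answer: 1994 + 160*I*√3 ≈ 1994.0 + 277.13*I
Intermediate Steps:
L(Z) = -4 + 4*Z (L(Z) = 4*(-1 + Z) = -4 + 4*Z)
v(C) = √C*(-4 + 4*C) (v(C) = (-4 + 4*C)*√C = √C*(-4 + 4*C))
x = -160*I*√3 (x = -20*√(-3)*(-1 - 3)*(-2) = -20*I*√3*(-4)*(-2) = -(-80)*I*√3*(-2) = (80*I*√3)*(-2) = -160*I*√3 ≈ -277.13*I)
-(x + (-2034 + R(40))) = -(-160*I*√3 + (-2034 + 40)) = -(-160*I*√3 - 1994) = -(-1994 - 160*I*√3) = 1994 + 160*I*√3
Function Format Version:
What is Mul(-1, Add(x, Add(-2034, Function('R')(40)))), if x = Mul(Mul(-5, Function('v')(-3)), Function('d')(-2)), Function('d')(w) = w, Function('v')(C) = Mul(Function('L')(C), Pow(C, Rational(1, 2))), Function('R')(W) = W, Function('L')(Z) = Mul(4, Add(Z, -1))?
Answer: Add(1994, Mul(160, I, Pow(3, Rational(1, 2)))) ≈ Add(1994.0, Mul(277.13, I))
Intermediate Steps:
Function('L')(Z) = Add(-4, Mul(4, Z)) (Function('L')(Z) = Mul(4, Add(-1, Z)) = Add(-4, Mul(4, Z)))
Function('v')(C) = Mul(Pow(C, Rational(1, 2)), Add(-4, Mul(4, C))) (Function('v')(C) = Mul(Add(-4, Mul(4, C)), Pow(C, Rational(1, 2))) = Mul(Pow(C, Rational(1, 2)), Add(-4, Mul(4, C))))
x = Mul(-160, I, Pow(3, Rational(1, 2))) (x = Mul(Mul(-5, Mul(4, Pow(-3, Rational(1, 2)), Add(-1, -3))), -2) = Mul(Mul(-5, Mul(4, Mul(I, Pow(3, Rational(1, 2))), -4)), -2) = Mul(Mul(-5, Mul(-16, I, Pow(3, Rational(1, 2)))), -2) = Mul(Mul(80, I, Pow(3, Rational(1, 2))), -2) = Mul(-160, I, Pow(3, Rational(1, 2))) ≈ Mul(-277.13, I))
Mul(-1, Add(x, Add(-2034, Function('R')(40)))) = Mul(-1, Add(Mul(-160, I, Pow(3, Rational(1, 2))), Add(-2034, 40))) = Mul(-1, Add(Mul(-160, I, Pow(3, Rational(1, 2))), -1994)) = Mul(-1, Add(-1994, Mul(-160, I, Pow(3, Rational(1, 2))))) = Add(1994, Mul(160, I, Pow(3, Rational(1, 2))))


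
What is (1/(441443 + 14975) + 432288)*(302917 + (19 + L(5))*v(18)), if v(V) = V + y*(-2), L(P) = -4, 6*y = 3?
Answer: 29908527840424610/228209 ≈ 1.3106e+11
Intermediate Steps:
y = 1/2 (y = (1/6)*3 = 1/2 ≈ 0.50000)
v(V) = -1 + V (v(V) = V + (1/2)*(-2) = V - 1 = -1 + V)
(1/(441443 + 14975) + 432288)*(302917 + (19 + L(5))*v(18)) = (1/(441443 + 14975) + 432288)*(302917 + (19 - 4)*(-1 + 18)) = (1/456418 + 432288)*(302917 + 15*17) = (1/456418 + 432288)*(302917 + 255) = (197304024385/456418)*303172 = 29908527840424610/228209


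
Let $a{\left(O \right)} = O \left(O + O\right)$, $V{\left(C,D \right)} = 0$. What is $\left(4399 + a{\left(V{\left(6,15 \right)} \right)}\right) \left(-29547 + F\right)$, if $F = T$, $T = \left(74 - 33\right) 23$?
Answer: $-125828996$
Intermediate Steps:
$a{\left(O \right)} = 2 O^{2}$ ($a{\left(O \right)} = O 2 O = 2 O^{2}$)
$T = 943$ ($T = 41 \cdot 23 = 943$)
$F = 943$
$\left(4399 + a{\left(V{\left(6,15 \right)} \right)}\right) \left(-29547 + F\right) = \left(4399 + 2 \cdot 0^{2}\right) \left(-29547 + 943\right) = \left(4399 + 2 \cdot 0\right) \left(-28604\right) = \left(4399 + 0\right) \left(-28604\right) = 4399 \left(-28604\right) = -125828996$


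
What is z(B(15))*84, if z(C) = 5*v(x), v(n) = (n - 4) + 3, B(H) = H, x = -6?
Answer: -2940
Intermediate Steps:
v(n) = -1 + n (v(n) = (-4 + n) + 3 = -1 + n)
z(C) = -35 (z(C) = 5*(-1 - 6) = 5*(-7) = -35)
z(B(15))*84 = -35*84 = -2940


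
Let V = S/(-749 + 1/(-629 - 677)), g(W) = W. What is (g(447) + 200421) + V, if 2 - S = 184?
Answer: 196488310952/978195 ≈ 2.0087e+5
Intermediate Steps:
S = -182 (S = 2 - 1*184 = 2 - 184 = -182)
V = 237692/978195 (V = -182/(-749 + 1/(-629 - 677)) = -182/(-749 + 1/(-1306)) = -182/(-749 - 1/1306) = -182/(-978195/1306) = -1306/978195*(-182) = 237692/978195 ≈ 0.24299)
(g(447) + 200421) + V = (447 + 200421) + 237692/978195 = 200868 + 237692/978195 = 196488310952/978195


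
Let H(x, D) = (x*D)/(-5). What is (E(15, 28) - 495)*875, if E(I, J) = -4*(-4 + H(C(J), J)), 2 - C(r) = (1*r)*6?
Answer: -3672725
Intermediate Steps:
C(r) = 2 - 6*r (C(r) = 2 - 1*r*6 = 2 - r*6 = 2 - 6*r)
H(x, D) = -D*x/5 (H(x, D) = (D*x)*(-⅕) = -D*x/5)
E(I, J) = 16 + 4*J*(2 - 6*J)/5 (E(I, J) = -4*(-4 - J*(2 - 6*J)/5) = 16 + 4*J*(2 - 6*J)/5)
(E(15, 28) - 495)*875 = ((16 - 8/5*28*(-1 + 3*28)) - 495)*875 = ((16 - 8/5*28*(-1 + 84)) - 495)*875 = ((16 - 8/5*28*83) - 495)*875 = ((16 - 18592/5) - 495)*875 = (-18512/5 - 495)*875 = -20987/5*875 = -3672725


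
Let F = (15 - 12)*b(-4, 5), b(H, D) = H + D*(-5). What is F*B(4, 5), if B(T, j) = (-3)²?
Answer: -783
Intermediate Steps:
b(H, D) = H - 5*D
B(T, j) = 9
F = -87 (F = (15 - 12)*(-4 - 5*5) = 3*(-4 - 25) = 3*(-29) = -87)
F*B(4, 5) = -87*9 = -783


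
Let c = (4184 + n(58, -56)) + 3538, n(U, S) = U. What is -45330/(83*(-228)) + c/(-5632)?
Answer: 2251455/2220416 ≈ 1.0140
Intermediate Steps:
c = 7780 (c = (4184 + 58) + 3538 = 4242 + 3538 = 7780)
-45330/(83*(-228)) + c/(-5632) = -45330/(83*(-228)) + 7780/(-5632) = -45330/(-18924) + 7780*(-1/5632) = -45330*(-1/18924) - 1945/1408 = 7555/3154 - 1945/1408 = 2251455/2220416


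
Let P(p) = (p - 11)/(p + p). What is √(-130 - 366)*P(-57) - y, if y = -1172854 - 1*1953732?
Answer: 3126586 + 136*I*√31/57 ≈ 3.1266e+6 + 13.284*I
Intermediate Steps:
P(p) = (-11 + p)/(2*p) (P(p) = (-11 + p)/((2*p)) = (-11 + p)*(1/(2*p)) = (-11 + p)/(2*p))
y = -3126586 (y = -1172854 - 1953732 = -3126586)
√(-130 - 366)*P(-57) - y = √(-130 - 366)*((½)*(-11 - 57)/(-57)) - 1*(-3126586) = √(-496)*((½)*(-1/57)*(-68)) + 3126586 = (4*I*√31)*(34/57) + 3126586 = 136*I*√31/57 + 3126586 = 3126586 + 136*I*√31/57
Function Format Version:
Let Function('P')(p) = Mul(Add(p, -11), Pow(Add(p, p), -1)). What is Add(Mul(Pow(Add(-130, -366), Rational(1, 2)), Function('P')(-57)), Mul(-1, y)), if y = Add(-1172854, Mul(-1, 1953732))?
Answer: Add(3126586, Mul(Rational(136, 57), I, Pow(31, Rational(1, 2)))) ≈ Add(3.1266e+6, Mul(13.284, I))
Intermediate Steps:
Function('P')(p) = Mul(Rational(1, 2), Pow(p, -1), Add(-11, p)) (Function('P')(p) = Mul(Add(-11, p), Pow(Mul(2, p), -1)) = Mul(Add(-11, p), Mul(Rational(1, 2), Pow(p, -1))) = Mul(Rational(1, 2), Pow(p, -1), Add(-11, p)))
y = -3126586 (y = Add(-1172854, -1953732) = -3126586)
Add(Mul(Pow(Add(-130, -366), Rational(1, 2)), Function('P')(-57)), Mul(-1, y)) = Add(Mul(Pow(Add(-130, -366), Rational(1, 2)), Mul(Rational(1, 2), Pow(-57, -1), Add(-11, -57))), Mul(-1, -3126586)) = Add(Mul(Pow(-496, Rational(1, 2)), Mul(Rational(1, 2), Rational(-1, 57), -68)), 3126586) = Add(Mul(Mul(4, I, Pow(31, Rational(1, 2))), Rational(34, 57)), 3126586) = Add(Mul(Rational(136, 57), I, Pow(31, Rational(1, 2))), 3126586) = Add(3126586, Mul(Rational(136, 57), I, Pow(31, Rational(1, 2))))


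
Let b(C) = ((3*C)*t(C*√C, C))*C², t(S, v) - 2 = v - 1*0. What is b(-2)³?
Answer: 0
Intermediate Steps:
t(S, v) = 2 + v (t(S, v) = 2 + (v - 1*0) = 2 + (v + 0) = 2 + v)
b(C) = 3*C³*(2 + C) (b(C) = ((3*C)*(2 + C))*C² = (3*C*(2 + C))*C² = 3*C³*(2 + C))
b(-2)³ = (3*(-2)³*(2 - 2))³ = (3*(-8)*0)³ = 0³ = 0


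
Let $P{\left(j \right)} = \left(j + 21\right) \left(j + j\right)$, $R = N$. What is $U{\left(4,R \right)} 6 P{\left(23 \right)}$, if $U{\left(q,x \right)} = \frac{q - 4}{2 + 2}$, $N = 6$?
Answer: $0$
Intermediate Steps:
$R = 6$
$P{\left(j \right)} = 2 j \left(21 + j\right)$ ($P{\left(j \right)} = \left(21 + j\right) 2 j = 2 j \left(21 + j\right)$)
$U{\left(q,x \right)} = -1 + \frac{q}{4}$ ($U{\left(q,x \right)} = \frac{-4 + q}{4} = \left(-4 + q\right) \frac{1}{4} = -1 + \frac{q}{4}$)
$U{\left(4,R \right)} 6 P{\left(23 \right)} = \left(-1 + \frac{1}{4} \cdot 4\right) 6 \cdot 2 \cdot 23 \left(21 + 23\right) = \left(-1 + 1\right) 6 \cdot 2 \cdot 23 \cdot 44 = 0 \cdot 6 \cdot 2024 = 0 \cdot 2024 = 0$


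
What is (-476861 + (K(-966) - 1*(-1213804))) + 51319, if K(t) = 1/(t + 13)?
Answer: 751213685/953 ≈ 7.8826e+5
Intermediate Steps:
K(t) = 1/(13 + t)
(-476861 + (K(-966) - 1*(-1213804))) + 51319 = (-476861 + (1/(13 - 966) - 1*(-1213804))) + 51319 = (-476861 + (1/(-953) + 1213804)) + 51319 = (-476861 + (-1/953 + 1213804)) + 51319 = (-476861 + 1156755211/953) + 51319 = 702306678/953 + 51319 = 751213685/953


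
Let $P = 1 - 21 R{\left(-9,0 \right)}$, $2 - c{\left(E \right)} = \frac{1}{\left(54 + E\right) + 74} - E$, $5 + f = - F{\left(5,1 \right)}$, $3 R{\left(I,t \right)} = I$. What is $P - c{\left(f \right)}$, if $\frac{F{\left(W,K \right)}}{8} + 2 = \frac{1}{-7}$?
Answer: $\frac{342418}{6867} \approx 49.864$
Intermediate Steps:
$F{\left(W,K \right)} = - \frac{120}{7}$ ($F{\left(W,K \right)} = -16 + \frac{8}{-7} = -16 + 8 \left(- \frac{1}{7}\right) = -16 - \frac{8}{7} = - \frac{120}{7}$)
$R{\left(I,t \right)} = \frac{I}{3}$
$f = \frac{85}{7}$ ($f = -5 - - \frac{120}{7} = -5 + \frac{120}{7} = \frac{85}{7} \approx 12.143$)
$c{\left(E \right)} = 2 + E - \frac{1}{128 + E}$ ($c{\left(E \right)} = 2 - \left(\frac{1}{\left(54 + E\right) + 74} - E\right) = 2 - \left(\frac{1}{128 + E} - E\right) = 2 + \left(E - \frac{1}{128 + E}\right) = 2 + E - \frac{1}{128 + E}$)
$P = 64$ ($P = 1 - 21 \cdot \frac{1}{3} \left(-9\right) = 1 - -63 = 1 + 63 = 64$)
$P - c{\left(f \right)} = 64 - \frac{255 + \left(\frac{85}{7}\right)^{2} + 130 \cdot \frac{85}{7}}{128 + \frac{85}{7}} = 64 - \frac{255 + \frac{7225}{49} + \frac{11050}{7}}{\frac{981}{7}} = 64 - \frac{7}{981} \cdot \frac{97070}{49} = 64 - \frac{97070}{6867} = \frac{342418}{6867}$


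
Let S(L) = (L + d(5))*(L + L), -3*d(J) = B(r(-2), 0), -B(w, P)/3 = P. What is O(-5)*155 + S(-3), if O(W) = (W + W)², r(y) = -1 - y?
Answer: 15518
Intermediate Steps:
B(w, P) = -3*P
d(J) = 0 (d(J) = -(-1)*0 = -⅓*0 = 0)
S(L) = 2*L² (S(L) = (L + 0)*(L + L) = L*(2*L) = 2*L²)
O(W) = 4*W² (O(W) = (2*W)² = 4*W²)
O(-5)*155 + S(-3) = (4*(-5)²)*155 + 2*(-3)² = (4*25)*155 + 2*9 = 100*155 + 18 = 15500 + 18 = 15518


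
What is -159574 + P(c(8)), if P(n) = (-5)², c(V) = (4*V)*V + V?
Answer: -159549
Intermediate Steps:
c(V) = V + 4*V² (c(V) = 4*V² + V = V + 4*V²)
P(n) = 25
-159574 + P(c(8)) = -159574 + 25 = -159549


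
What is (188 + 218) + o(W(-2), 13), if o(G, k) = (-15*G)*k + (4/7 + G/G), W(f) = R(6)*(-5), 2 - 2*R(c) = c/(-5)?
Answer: 13773/7 ≈ 1967.6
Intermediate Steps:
R(c) = 1 + c/10 (R(c) = 1 - c/(2*(-5)) = 1 - c*(-1)/(2*5) = 1 - (-1)*c/10 = 1 + c/10)
W(f) = -8 (W(f) = (1 + (1/10)*6)*(-5) = (1 + 3/5)*(-5) = (8/5)*(-5) = -8)
o(G, k) = 11/7 - 15*G*k (o(G, k) = -15*G*k + (4*(1/7) + 1) = -15*G*k + (4/7 + 1) = -15*G*k + 11/7 = 11/7 - 15*G*k)
(188 + 218) + o(W(-2), 13) = (188 + 218) + (11/7 - 15*(-8)*13) = 406 + (11/7 + 1560) = 406 + 10931/7 = 13773/7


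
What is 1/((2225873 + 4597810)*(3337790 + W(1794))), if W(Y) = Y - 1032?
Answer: 1/22781220527016 ≈ 4.3896e-14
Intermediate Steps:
W(Y) = -1032 + Y
1/((2225873 + 4597810)*(3337790 + W(1794))) = 1/((2225873 + 4597810)*(3337790 + (-1032 + 1794))) = 1/(6823683*(3337790 + 762)) = 1/(6823683*3338552) = 1/22781220527016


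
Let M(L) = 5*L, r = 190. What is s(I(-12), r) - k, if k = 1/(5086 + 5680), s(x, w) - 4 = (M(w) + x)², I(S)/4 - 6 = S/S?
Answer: 10297549807/10766 ≈ 9.5649e+5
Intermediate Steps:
I(S) = 28 (I(S) = 24 + 4*(S/S) = 24 + 4*1 = 24 + 4 = 28)
s(x, w) = 4 + (x + 5*w)² (s(x, w) = 4 + (5*w + x)² = 4 + (x + 5*w)²)
k = 1/10766 ≈ 9.2885e-5
s(I(-12), r) - k = (4 + (28 + 5*190)²) - 1*1/10766 = (4 + (28 + 950)²) - 1/10766 = (4 + 978²) - 1/10766 = (4 + 956484) - 1/10766 = 956488 - 1/10766 = 10297549807/10766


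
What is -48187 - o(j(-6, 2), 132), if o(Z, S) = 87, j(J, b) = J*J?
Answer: -48274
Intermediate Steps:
j(J, b) = J²
-48187 - o(j(-6, 2), 132) = -48187 - 1*87 = -48187 - 87 = -48274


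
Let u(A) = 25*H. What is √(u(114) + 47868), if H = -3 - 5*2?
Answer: √47543 ≈ 218.04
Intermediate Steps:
H = -13 (H = -3 - 10 = -13)
u(A) = -325 (u(A) = 25*(-13) = -325)
√(u(114) + 47868) = √(-325 + 47868) = √47543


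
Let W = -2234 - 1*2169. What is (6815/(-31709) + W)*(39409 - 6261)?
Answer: -4628174874216/31709 ≈ -1.4596e+8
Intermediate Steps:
W = -4403 (W = -2234 - 2169 = -4403)
(6815/(-31709) + W)*(39409 - 6261) = (6815/(-31709) - 4403)*(39409 - 6261) = (6815*(-1/31709) - 4403)*33148 = (-6815/31709 - 4403)*33148 = -139621542/31709*33148 = -4628174874216/31709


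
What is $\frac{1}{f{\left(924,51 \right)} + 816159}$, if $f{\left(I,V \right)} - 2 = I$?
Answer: $\frac{1}{817085} \approx 1.2239 \cdot 10^{-6}$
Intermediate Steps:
$f{\left(I,V \right)} = 2 + I$
$\frac{1}{f{\left(924,51 \right)} + 816159} = \frac{1}{\left(2 + 924\right) + 816159} = \frac{1}{926 + 816159} = \frac{1}{817085}$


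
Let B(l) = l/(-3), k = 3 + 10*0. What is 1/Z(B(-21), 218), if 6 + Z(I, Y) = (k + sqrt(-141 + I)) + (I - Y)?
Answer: -107/22965 - I*sqrt(134)/45930 ≈ -0.0046593 - 0.00025203*I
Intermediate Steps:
k = 3 (k = 3 + 0 = 3)
B(l) = -l/3 (B(l) = l*(-1/3) = -l/3)
Z(I, Y) = -3 + I + sqrt(-141 + I) - Y (Z(I, Y) = -6 + ((3 + sqrt(-141 + I)) + (I - Y)) = -6 + (3 + I + sqrt(-141 + I) - Y) = -3 + I + sqrt(-141 + I) - Y)
1/Z(B(-21), 218) = 1/(-3 - 1/3*(-21) + sqrt(-141 - 1/3*(-21)) - 1*218) = 1/(-3 + 7 + sqrt(-141 + 7) - 218) = 1/(-3 + 7 + sqrt(-134) - 218) = 1/(-3 + 7 + I*sqrt(134) - 218) = 1/(-214 + I*sqrt(134))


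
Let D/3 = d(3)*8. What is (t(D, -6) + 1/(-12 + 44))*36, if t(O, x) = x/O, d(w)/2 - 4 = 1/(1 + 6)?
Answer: 9/232 ≈ 0.038793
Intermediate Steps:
d(w) = 58/7 (d(w) = 8 + 2/(1 + 6) = 8 + 2/7 = 58/7)
D = 1392/7 (D = 3*((58/7)*8) = 3*(464/7) = 1392/7 ≈ 198.86)
(t(D, -6) + 1/(-12 + 44))*36 = (-6/1392/7 + 1/(-12 + 44))*36 = (-6*7/1392 + 1/32)*36 = (-7/232 + 1/32)*36 = (1/928)*36 = 9/232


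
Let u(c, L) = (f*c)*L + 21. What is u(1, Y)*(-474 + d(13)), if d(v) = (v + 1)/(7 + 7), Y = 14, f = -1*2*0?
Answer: -9933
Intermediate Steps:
f = 0 (f = -2*0 = 0)
u(c, L) = 21 (u(c, L) = (0*c)*L + 21 = 0*L + 21 = 0 + 21 = 21)
d(v) = 1/14 + v/14 (d(v) = (1 + v)/14 = (1 + v)*(1/14) = 1/14 + v/14)
u(1, Y)*(-474 + d(13)) = 21*(-474 + (1/14 + (1/14)*13)) = 21*(-474 + (1/14 + 13/14)) = 21*(-474 + 1) = 21*(-473) = -9933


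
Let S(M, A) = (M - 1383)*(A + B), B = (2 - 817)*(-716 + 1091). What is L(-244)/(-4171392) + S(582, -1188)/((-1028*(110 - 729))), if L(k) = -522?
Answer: 14238194505775/36866530752 ≈ 386.21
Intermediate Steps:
B = -305625 (B = -815*375 = -305625)
S(M, A) = (-305625 + A)*(-1383 + M) (S(M, A) = (M - 1383)*(A - 305625) = (-1383 + M)*(-305625 + A) = (-305625 + A)*(-1383 + M))
L(-244)/(-4171392) + S(582, -1188)/((-1028*(110 - 729))) = -522/(-4171392) + (422679375 - 305625*582 - 1383*(-1188) - 1188*582)/((-1028*(110 - 729))) = -522*(-1/4171392) + (422679375 - 177873750 + 1643004 - 691416)/((-1028*(-619))) = 29/231744 + 245757213/636332 = 14238194505775/36866530752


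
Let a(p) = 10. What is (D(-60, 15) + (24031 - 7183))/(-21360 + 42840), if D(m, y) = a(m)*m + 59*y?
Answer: 5711/7160 ≈ 0.79763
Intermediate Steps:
D(m, y) = 10*m + 59*y
(D(-60, 15) + (24031 - 7183))/(-21360 + 42840) = ((10*(-60) + 59*15) + (24031 - 7183))/(-21360 + 42840) = ((-600 + 885) + 16848)/21480 = (285 + 16848)*(1/21480) = 17133*(1/21480) = 5711/7160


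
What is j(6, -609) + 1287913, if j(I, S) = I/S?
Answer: 261446337/203 ≈ 1.2879e+6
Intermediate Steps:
j(6, -609) + 1287913 = 6/(-609) + 1287913 = 6*(-1/609) + 1287913 = -2/203 + 1287913 = 261446337/203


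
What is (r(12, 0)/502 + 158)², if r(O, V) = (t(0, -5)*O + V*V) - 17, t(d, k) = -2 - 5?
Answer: 6275016225/252004 ≈ 24900.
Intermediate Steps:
t(d, k) = -7
r(O, V) = -17 + V² - 7*O (r(O, V) = (-7*O + V*V) - 17 = (-7*O + V²) - 17 = (V² - 7*O) - 17 = -17 + V² - 7*O)
(r(12, 0)/502 + 158)² = ((-17 + 0² - 7*12)/502 + 158)² = ((-17 + 0 - 84)*(1/502) + 158)² = (-101*1/502 + 158)² = (-101/502 + 158)² = (79215/502)² = 6275016225/252004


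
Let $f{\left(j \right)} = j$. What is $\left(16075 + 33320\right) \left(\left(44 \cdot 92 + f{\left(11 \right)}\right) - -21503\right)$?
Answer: $1262634990$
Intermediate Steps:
$\left(16075 + 33320\right) \left(\left(44 \cdot 92 + f{\left(11 \right)}\right) - -21503\right) = \left(16075 + 33320\right) \left(\left(44 \cdot 92 + 11\right) - -21503\right) = 49395 \left(\left(4048 + 11\right) + 21503\right) = 49395 \left(4059 + 21503\right) = 49395 \cdot 25562 = 1262634990$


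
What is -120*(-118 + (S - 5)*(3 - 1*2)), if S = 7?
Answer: 13920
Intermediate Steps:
-120*(-118 + (S - 5)*(3 - 1*2)) = -120*(-118 + (7 - 5)*(3 - 1*2)) = -120*(-118 + 2*(3 - 2)) = -120*(-118 + 2*1) = -120*(-118 + 2) = -120*(-116) = 13920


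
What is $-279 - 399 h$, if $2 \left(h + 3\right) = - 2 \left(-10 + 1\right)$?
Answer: $-2673$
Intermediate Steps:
$h = 6$ ($h = -3 + \frac{\left(-2\right) \left(-10 + 1\right)}{2} = -3 + \frac{\left(-2\right) \left(-9\right)}{2} = -3 + \frac{1}{2} \cdot 18 = -3 + 9 = 6$)
$-279 - 399 h = -279 - 2394 = -2673$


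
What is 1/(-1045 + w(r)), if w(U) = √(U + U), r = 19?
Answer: -55/57473 - √38/1091987 ≈ -0.00096262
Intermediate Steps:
w(U) = √2*√U (w(U) = √(2*U) = √2*√U)
1/(-1045 + w(r)) = 1/(-1045 + √2*√19) = 1/(-1045 + √38)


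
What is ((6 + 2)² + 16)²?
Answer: 6400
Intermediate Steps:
((6 + 2)² + 16)² = (8² + 16)² = (64 + 16)² = 80² = 6400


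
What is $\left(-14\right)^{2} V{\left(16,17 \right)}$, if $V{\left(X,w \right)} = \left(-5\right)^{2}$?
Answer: $4900$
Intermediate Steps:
$V{\left(X,w \right)} = 25$
$\left(-14\right)^{2} V{\left(16,17 \right)} = \left(-14\right)^{2} \cdot 25 = 196 \cdot 25 = 4900$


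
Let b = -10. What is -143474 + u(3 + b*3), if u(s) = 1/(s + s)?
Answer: -7747597/54 ≈ -1.4347e+5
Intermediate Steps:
u(s) = 1/(2*s)
-143474 + u(3 + b*3) = -143474 + 1/(2*(3 - 10*3)) = -143474 + 1/(2*(3 - 30)) = -143474 + (½)/(-27) = -143474 + (½)*(-1/27) = -143474 - 1/54 = -7747597/54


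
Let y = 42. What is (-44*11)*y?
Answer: -20328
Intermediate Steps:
(-44*11)*y = -44*11*42 = -484*42 = -20328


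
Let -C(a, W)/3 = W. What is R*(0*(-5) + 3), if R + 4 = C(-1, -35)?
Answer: 303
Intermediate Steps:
C(a, W) = -3*W
R = 101 (R = -4 - 3*(-35) = -4 + 105 = 101)
R*(0*(-5) + 3) = 101*(0*(-5) + 3) = 101*(0 + 3) = 101*3 = 303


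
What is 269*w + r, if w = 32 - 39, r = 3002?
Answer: 1119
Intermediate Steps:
w = -7
269*w + r = 269*(-7) + 3002 = -1883 + 3002 = 1119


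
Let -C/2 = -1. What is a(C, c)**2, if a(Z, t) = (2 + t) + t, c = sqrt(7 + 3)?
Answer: 44 + 8*sqrt(10) ≈ 69.298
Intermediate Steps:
C = 2 (C = -2*(-1) = 2)
c = sqrt(10) ≈ 3.1623
a(Z, t) = 2 + 2*t
a(C, c)**2 = (2 + 2*sqrt(10))**2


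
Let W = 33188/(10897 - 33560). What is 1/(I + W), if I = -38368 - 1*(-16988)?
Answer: -22663/484568128 ≈ -4.6770e-5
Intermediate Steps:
I = -21380 (I = -38368 + 16988 = -21380)
W = -33188/22663 (W = 33188/(-22663) = 33188*(-1/22663) = -33188/22663 ≈ -1.4644)
1/(I + W) = 1/(-21380 - 33188/22663) = 1/(-484568128/22663) = -22663/484568128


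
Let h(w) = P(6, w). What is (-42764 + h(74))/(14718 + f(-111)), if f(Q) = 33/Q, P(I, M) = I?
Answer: -1582046/544555 ≈ -2.9052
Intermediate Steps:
h(w) = 6
(-42764 + h(74))/(14718 + f(-111)) = (-42764 + 6)/(14718 + 33/(-111)) = -42758/(14718 + 33*(-1/111)) = -42758/(14718 - 11/37) = -42758/544555/37 = -42758*37/544555 = -1582046/544555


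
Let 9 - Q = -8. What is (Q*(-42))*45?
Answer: -32130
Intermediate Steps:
Q = 17 (Q = 9 - 1*(-8) = 9 + 8 = 17)
(Q*(-42))*45 = (17*(-42))*45 = -714*45 = -32130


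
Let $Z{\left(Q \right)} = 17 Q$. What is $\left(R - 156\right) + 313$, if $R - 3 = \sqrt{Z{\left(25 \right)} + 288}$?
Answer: $160 + \sqrt{713} \approx 186.7$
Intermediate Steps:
$R = 3 + \sqrt{713}$ ($R = 3 + \sqrt{17 \cdot 25 + 288} = 3 + \sqrt{425 + 288} = 3 + \sqrt{713} \approx 29.702$)
$\left(R - 156\right) + 313 = \left(\left(3 + \sqrt{713}\right) - 156\right) + 313 = \left(-153 + \sqrt{713}\right) + 313 = 160 + \sqrt{713}$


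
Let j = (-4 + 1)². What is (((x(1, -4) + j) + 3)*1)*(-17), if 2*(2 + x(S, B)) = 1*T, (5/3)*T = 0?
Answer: -170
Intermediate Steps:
T = 0 (T = (⅗)*0 = 0)
x(S, B) = -2 (x(S, B) = -2 + (1*0)/2 = -2 + (½)*0 = -2 + 0 = -2)
j = 9 (j = (-3)² = 9)
(((x(1, -4) + j) + 3)*1)*(-17) = (((-2 + 9) + 3)*1)*(-17) = ((7 + 3)*1)*(-17) = (10*1)*(-17) = 10*(-17) = -170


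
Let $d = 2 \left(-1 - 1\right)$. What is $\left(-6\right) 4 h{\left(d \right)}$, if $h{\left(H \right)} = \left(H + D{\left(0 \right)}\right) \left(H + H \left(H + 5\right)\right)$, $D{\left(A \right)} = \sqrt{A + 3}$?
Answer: $-768 + 192 \sqrt{3} \approx -435.45$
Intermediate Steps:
$d = -4$ ($d = 2 \left(-2\right) = -4$)
$D{\left(A \right)} = \sqrt{3 + A}$
$h{\left(H \right)} = \left(H + \sqrt{3}\right) \left(H + H \left(5 + H\right)\right)$ ($h{\left(H \right)} = \left(H + \sqrt{3 + 0}\right) \left(H + H \left(H + 5\right)\right) = \left(H + \sqrt{3}\right) \left(H + H \left(5 + H\right)\right)$)
$\left(-6\right) 4 h{\left(d \right)} = \left(-6\right) 4 \left(- 4 \left(\left(-4\right)^{2} + 6 \left(-4\right) + 6 \sqrt{3} - 4 \sqrt{3}\right)\right) = - 24 \left(- 4 \left(16 - 24 + 6 \sqrt{3} - 4 \sqrt{3}\right)\right) = - 24 \left(- 4 \left(-8 + 2 \sqrt{3}\right)\right) = - 24 \left(32 - 8 \sqrt{3}\right) = -768 + 192 \sqrt{3}$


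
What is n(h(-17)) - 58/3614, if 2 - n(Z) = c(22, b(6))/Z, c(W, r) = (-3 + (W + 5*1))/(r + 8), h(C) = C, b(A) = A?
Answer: 448299/215033 ≈ 2.0848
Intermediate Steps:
c(W, r) = (2 + W)/(8 + r) (c(W, r) = (-3 + (W + 5))/(8 + r) = (-3 + (5 + W))/(8 + r) = (2 + W)/(8 + r))
n(Z) = 2 - 12/(7*Z) (n(Z) = 2 - (2 + 22)/(8 + 6)/Z = 2 - 24/14/Z = 2 - (1/14)*24/Z = 2 - 12/(7*Z))
n(h(-17)) - 58/3614 = (2 - 12/7/(-17)) - 58/3614 = (2 - 12/7*(-1/17)) - 58/3614 = (2 + 12/119) - 1*29/1807 = 250/119 - 29/1807 = 448299/215033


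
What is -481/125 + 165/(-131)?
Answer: -83636/16375 ≈ -5.1075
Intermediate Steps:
-481/125 + 165/(-131) = -481*1/125 + 165*(-1/131) = -481/125 - 165/131 = -83636/16375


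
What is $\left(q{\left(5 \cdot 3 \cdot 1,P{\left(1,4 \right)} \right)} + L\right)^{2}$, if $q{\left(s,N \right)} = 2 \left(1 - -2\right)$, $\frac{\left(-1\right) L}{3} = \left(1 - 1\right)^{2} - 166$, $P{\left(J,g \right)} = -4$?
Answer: $254016$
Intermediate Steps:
$L = 498$ ($L = - 3 \left(\left(1 - 1\right)^{2} - 166\right) = - 3 \left(0^{2} - 166\right) = - 3 \left(0 - 166\right) = \left(-3\right) \left(-166\right) = 498$)
$q{\left(s,N \right)} = 6$ ($q{\left(s,N \right)} = 2 \left(1 + \left(-3 + 5\right)\right) = 2 \left(1 + 2\right) = 2 \cdot 3 = 6$)
$\left(q{\left(5 \cdot 3 \cdot 1,P{\left(1,4 \right)} \right)} + L\right)^{2} = \left(6 + 498\right)^{2} = 504^{2} = 254016$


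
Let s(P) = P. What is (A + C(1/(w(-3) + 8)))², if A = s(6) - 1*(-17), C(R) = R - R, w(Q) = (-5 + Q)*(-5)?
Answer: 529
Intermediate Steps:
w(Q) = 25 - 5*Q
C(R) = 0
A = 23 (A = 6 - 1*(-17) = 6 + 17 = 23)
(A + C(1/(w(-3) + 8)))² = (23 + 0)² = 23² = 529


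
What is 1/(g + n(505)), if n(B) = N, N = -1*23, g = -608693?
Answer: -1/608716 ≈ -1.6428e-6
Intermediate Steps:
N = -23
n(B) = -23
1/(g + n(505)) = 1/(-608693 - 23) = 1/(-608716) = -1/608716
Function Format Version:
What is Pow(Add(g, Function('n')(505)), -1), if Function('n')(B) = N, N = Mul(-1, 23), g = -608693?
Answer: Rational(-1, 608716) ≈ -1.6428e-6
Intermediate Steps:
N = -23
Function('n')(B) = -23
Pow(Add(g, Function('n')(505)), -1) = Pow(Add(-608693, -23), -1) = Pow(-608716, -1) = Rational(-1, 608716)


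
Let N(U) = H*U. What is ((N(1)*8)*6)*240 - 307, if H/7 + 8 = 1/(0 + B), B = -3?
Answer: -672307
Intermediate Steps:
H = -175/3 (H = -56 + 7/(0 - 3) = -56 + 7/(-3) = -56 + 7*(-⅓) = -56 - 7/3 = -175/3 ≈ -58.333)
N(U) = -175*U/3
((N(1)*8)*6)*240 - 307 = ((-175/3*1*8)*6)*240 - 307 = (-175/3*8*6)*240 - 307 = -1400/3*6*240 - 307 = -2800*240 - 307 = -672000 - 307 = -672307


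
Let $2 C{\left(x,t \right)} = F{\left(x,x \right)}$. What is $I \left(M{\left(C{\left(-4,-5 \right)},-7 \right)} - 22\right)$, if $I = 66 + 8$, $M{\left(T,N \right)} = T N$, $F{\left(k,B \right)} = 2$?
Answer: $-2146$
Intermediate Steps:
$C{\left(x,t \right)} = 1$ ($C{\left(x,t \right)} = \frac{1}{2} \cdot 2 = 1$)
$M{\left(T,N \right)} = N T$
$I = 74$
$I \left(M{\left(C{\left(-4,-5 \right)},-7 \right)} - 22\right) = 74 \left(\left(-7\right) 1 - 22\right) = 74 \left(-7 - 22\right) = 74 \left(-29\right) = -2146$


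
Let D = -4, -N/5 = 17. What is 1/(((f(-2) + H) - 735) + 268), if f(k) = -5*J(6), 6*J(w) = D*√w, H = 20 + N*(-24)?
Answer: 4779/7612747 - 10*√6/7612747 ≈ 0.00062454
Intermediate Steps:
N = -85 (N = -5*17 = -85)
H = 2060 (H = 20 - 85*(-24) = 20 + 2040 = 2060)
J(w) = -2*√w/3 (J(w) = (-4*√w)/6 = -2*√w/3)
f(k) = 10*√6/3 (f(k) = -(-10)*√6/3 = 10*√6/3)
1/(((f(-2) + H) - 735) + 268) = 1/(((10*√6/3 + 2060) - 735) + 268) = 1/(((2060 + 10*√6/3) - 735) + 268) = 1/((1325 + 10*√6/3) + 268) = 1/(1593 + 10*√6/3)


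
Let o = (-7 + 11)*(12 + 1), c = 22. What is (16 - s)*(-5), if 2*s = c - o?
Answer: -155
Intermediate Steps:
o = 52 (o = 4*13 = 52)
s = -15 (s = (22 - 1*52)/2 = (22 - 52)/2 = (1/2)*(-30) = -15)
(16 - s)*(-5) = (16 - 1*(-15))*(-5) = (16 + 15)*(-5) = 31*(-5) = -155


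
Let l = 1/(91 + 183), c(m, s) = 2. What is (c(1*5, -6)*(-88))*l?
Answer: -88/137 ≈ -0.64234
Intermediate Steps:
l = 1/274 ≈ 0.0036496
(c(1*5, -6)*(-88))*l = (2*(-88))*(1/274) = -176*1/274 = -88/137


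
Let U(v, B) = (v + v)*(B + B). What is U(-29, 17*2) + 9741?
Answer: 5797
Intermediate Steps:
U(v, B) = 4*B*v (U(v, B) = (2*v)*(2*B) = 4*B*v)
U(-29, 17*2) + 9741 = 4*(17*2)*(-29) + 9741 = 4*34*(-29) + 9741 = -3944 + 9741 = 5797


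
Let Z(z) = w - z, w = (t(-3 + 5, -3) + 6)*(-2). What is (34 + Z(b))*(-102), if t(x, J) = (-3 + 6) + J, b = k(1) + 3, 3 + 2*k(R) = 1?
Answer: -2040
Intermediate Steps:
k(R) = -1 (k(R) = -3/2 + (½)*1 = -3/2 + ½ = -1)
b = 2 (b = -1 + 3 = 2)
t(x, J) = 3 + J
w = -12 (w = ((3 - 3) + 6)*(-2) = (0 + 6)*(-2) = 6*(-2) = -12)
Z(z) = -12 - z
(34 + Z(b))*(-102) = (34 + (-12 - 1*2))*(-102) = (34 + (-12 - 2))*(-102) = (34 - 14)*(-102) = 20*(-102) = -2040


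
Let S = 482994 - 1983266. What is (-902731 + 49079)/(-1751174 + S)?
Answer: 426826/1625723 ≈ 0.26255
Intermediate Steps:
S = -1500272
(-902731 + 49079)/(-1751174 + S) = (-902731 + 49079)/(-1751174 - 1500272) = -853652/(-3251446) = -853652*(-1/3251446) = 426826/1625723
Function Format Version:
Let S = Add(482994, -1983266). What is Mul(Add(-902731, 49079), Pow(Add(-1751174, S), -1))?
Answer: Rational(426826, 1625723) ≈ 0.26255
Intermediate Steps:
S = -1500272
Mul(Add(-902731, 49079), Pow(Add(-1751174, S), -1)) = Mul(Add(-902731, 49079), Pow(Add(-1751174, -1500272), -1)) = Mul(-853652, Pow(-3251446, -1)) = Mul(-853652, Rational(-1, 3251446)) = Rational(426826, 1625723)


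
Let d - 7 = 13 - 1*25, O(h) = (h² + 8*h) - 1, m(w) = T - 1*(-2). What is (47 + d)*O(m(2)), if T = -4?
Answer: -546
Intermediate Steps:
m(w) = -2 (m(w) = -4 - 1*(-2) = -4 + 2 = -2)
O(h) = -1 + h² + 8*h
d = -5 (d = 7 + (13 - 1*25) = 7 + (13 - 25) = 7 - 12 = -5)
(47 + d)*O(m(2)) = (47 - 5)*(-1 + (-2)² + 8*(-2)) = 42*(-1 + 4 - 16) = 42*(-13) = -546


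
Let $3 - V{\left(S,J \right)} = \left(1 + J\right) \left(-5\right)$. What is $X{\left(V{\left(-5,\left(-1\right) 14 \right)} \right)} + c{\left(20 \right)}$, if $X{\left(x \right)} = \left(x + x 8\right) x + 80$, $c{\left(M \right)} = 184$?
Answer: $34860$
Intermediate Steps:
$V{\left(S,J \right)} = 8 + 5 J$ ($V{\left(S,J \right)} = 3 - \left(1 + J\right) \left(-5\right) = 3 - \left(-5 - 5 J\right) = 3 + \left(5 + 5 J\right) = 8 + 5 J$)
$X{\left(x \right)} = 80 + 9 x^{2}$ ($X{\left(x \right)} = \left(x + 8 x\right) x + 80 = 9 x x + 80 = 9 x^{2} + 80 = 80 + 9 x^{2}$)
$X{\left(V{\left(-5,\left(-1\right) 14 \right)} \right)} + c{\left(20 \right)} = \left(80 + 9 \left(8 + 5 \left(\left(-1\right) 14\right)\right)^{2}\right) + 184 = \left(80 + 9 \left(8 + 5 \left(-14\right)\right)^{2}\right) + 184 = \left(80 + 9 \left(8 - 70\right)^{2}\right) + 184 = \left(80 + 9 \left(-62\right)^{2}\right) + 184 = \left(80 + 9 \cdot 3844\right) + 184 = \left(80 + 34596\right) + 184 = 34676 + 184 = 34860$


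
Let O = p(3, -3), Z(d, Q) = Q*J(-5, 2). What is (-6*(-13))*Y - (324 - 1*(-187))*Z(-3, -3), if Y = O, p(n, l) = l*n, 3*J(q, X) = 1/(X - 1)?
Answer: -191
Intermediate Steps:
J(q, X) = 1/(3*(-1 + X)) (J(q, X) = 1/(3*(X - 1)) = 1/(3*(-1 + X)))
Z(d, Q) = Q/3 (Z(d, Q) = Q*(1/(3*(-1 + 2))) = Q*((⅓)/1) = Q*((⅓)*1) = Q*(⅓) = Q/3)
O = -9 (O = -3*3 = -9)
Y = -9
(-6*(-13))*Y - (324 - 1*(-187))*Z(-3, -3) = -6*(-13)*(-9) - (324 - 1*(-187))*(⅓)*(-3) = 78*(-9) - (324 + 187)*(-1) = -702 - 511*(-1) = -702 - 1*(-511) = -702 + 511 = -191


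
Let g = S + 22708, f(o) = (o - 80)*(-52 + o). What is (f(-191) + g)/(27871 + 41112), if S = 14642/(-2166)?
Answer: 95904242/74708589 ≈ 1.2837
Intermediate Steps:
S = -7321/1083 (S = 14642*(-1/2166) = -7321/1083 ≈ -6.7599)
f(o) = (-80 + o)*(-52 + o)
g = 24585443/1083 (g = -7321/1083 + 22708 = 24585443/1083 ≈ 22701.)
(f(-191) + g)/(27871 + 41112) = ((4160 + (-191)² - 132*(-191)) + 24585443/1083)/(27871 + 41112) = ((4160 + 36481 + 25212) + 24585443/1083)/68983 = (65853 + 24585443/1083)*(1/68983) = (95904242/1083)*(1/68983) = 95904242/74708589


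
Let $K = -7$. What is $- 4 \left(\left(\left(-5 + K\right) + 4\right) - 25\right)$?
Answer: $132$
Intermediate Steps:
$- 4 \left(\left(\left(-5 + K\right) + 4\right) - 25\right) = - 4 \left(\left(\left(-5 - 7\right) + 4\right) - 25\right) = - 4 \left(\left(-12 + 4\right) - 25\right) = - 4 \left(-8 - 25\right) = \left(-4\right) \left(-33\right) = 132$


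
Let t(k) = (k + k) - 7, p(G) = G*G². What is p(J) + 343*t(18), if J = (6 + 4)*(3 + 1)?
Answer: 73947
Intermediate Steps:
J = 40 (J = 10*4 = 40)
p(G) = G³
t(k) = -7 + 2*k (t(k) = 2*k - 7 = -7 + 2*k)
p(J) + 343*t(18) = 40³ + 343*(-7 + 2*18) = 64000 + 343*(-7 + 36) = 64000 + 343*29 = 64000 + 9947 = 73947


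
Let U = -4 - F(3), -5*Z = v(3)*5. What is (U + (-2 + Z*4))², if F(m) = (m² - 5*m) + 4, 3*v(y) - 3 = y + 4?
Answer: 2704/9 ≈ 300.44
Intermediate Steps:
v(y) = 7/3 + y/3 (v(y) = 1 + (y + 4)/3 = 1 + (4 + y)/3 = 1 + (4/3 + y/3) = 7/3 + y/3)
Z = -10/3 (Z = -(7/3 + (⅓)*3)*5/5 = -(7/3 + 1)*5/5 = -2*5/3 = -⅕*50/3 = -10/3 ≈ -3.3333)
F(m) = 4 + m² - 5*m
U = -2 (U = -4 - (4 + 3² - 5*3) = -4 - (4 + 9 - 15) = -4 - 1*(-2) = -4 + 2 = -2)
(U + (-2 + Z*4))² = (-2 + (-2 - 10/3*4))² = (-2 + (-2 - 40/3))² = (-2 - 46/3)² = (-52/3)² = 2704/9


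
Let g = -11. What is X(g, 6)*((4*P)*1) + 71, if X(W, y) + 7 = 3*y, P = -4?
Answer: -105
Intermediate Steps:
X(W, y) = -7 + 3*y
X(g, 6)*((4*P)*1) + 71 = (-7 + 3*6)*((4*(-4))*1) + 71 = (-7 + 18)*(-16*1) + 71 = 11*(-16) + 71 = -176 + 71 = -105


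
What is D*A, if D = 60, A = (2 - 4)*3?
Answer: -360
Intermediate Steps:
A = -6 (A = -2*3 = -6)
D*A = 60*(-6) = -360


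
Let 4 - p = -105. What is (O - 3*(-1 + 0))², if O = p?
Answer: 12544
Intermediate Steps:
p = 109 (p = 4 - 1*(-105) = 4 + 105 = 109)
O = 109
(O - 3*(-1 + 0))² = (109 - 3*(-1 + 0))² = (109 - 3*(-1))² = (109 + 3)² = 112² = 12544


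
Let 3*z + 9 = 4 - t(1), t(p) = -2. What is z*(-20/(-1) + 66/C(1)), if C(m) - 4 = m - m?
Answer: -73/2 ≈ -36.500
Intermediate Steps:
C(m) = 4 (C(m) = 4 + (m - m) = 4 + 0 = 4)
z = -1 (z = -3 + (4 - 1*(-2))/3 = -3 + (4 + 2)/3 = -3 + (⅓)*6 = -3 + 2 = -1)
z*(-20/(-1) + 66/C(1)) = -(-20/(-1) + 66/4) = -(-20*(-1) + 66*(¼)) = -(20 + 33/2) = -1*73/2 = -73/2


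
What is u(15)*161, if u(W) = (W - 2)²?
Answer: 27209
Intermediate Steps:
u(W) = (-2 + W)²
u(15)*161 = (-2 + 15)²*161 = 13²*161 = 169*161 = 27209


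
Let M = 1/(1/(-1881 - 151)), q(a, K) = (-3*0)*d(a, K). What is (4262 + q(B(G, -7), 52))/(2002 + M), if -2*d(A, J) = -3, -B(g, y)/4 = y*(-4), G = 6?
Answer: -2131/15 ≈ -142.07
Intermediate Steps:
B(g, y) = 16*y (B(g, y) = -4*y*(-4) = -(-16)*y = 16*y)
d(A, J) = 3/2 (d(A, J) = -½*(-3) = 3/2)
q(a, K) = 0 (q(a, K) = -3*0*(3/2) = 0*(3/2) = 0)
M = -2032 (M = 1/(1/(-2032)) = 1/(-1/2032) = -2032)
(4262 + q(B(G, -7), 52))/(2002 + M) = (4262 + 0)/(2002 - 2032) = 4262/(-30) = 4262*(-1/30) = -2131/15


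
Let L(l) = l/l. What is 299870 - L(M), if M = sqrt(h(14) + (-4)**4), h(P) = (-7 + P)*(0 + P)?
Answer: 299869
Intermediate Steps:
h(P) = P*(-7 + P) (h(P) = (-7 + P)*P = P*(-7 + P))
M = sqrt(354) (M = sqrt(14*(-7 + 14) + (-4)**4) = sqrt(14*7 + 256) = sqrt(98 + 256) = sqrt(354) ≈ 18.815)
L(l) = 1
299870 - L(M) = 299870 - 1*1 = 299870 - 1 = 299869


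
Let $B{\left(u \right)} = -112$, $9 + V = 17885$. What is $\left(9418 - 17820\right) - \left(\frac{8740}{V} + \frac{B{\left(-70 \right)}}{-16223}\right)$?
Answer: $- \frac{609185879757}{72500587} \approx -8402.5$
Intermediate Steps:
$V = 17876$ ($V = -9 + 17885 = 17876$)
$\left(9418 - 17820\right) - \left(\frac{8740}{V} + \frac{B{\left(-70 \right)}}{-16223}\right) = \left(9418 - 17820\right) - \left(\frac{8740}{17876} - \frac{112}{-16223}\right) = \left(9418 - 17820\right) - \left(8740 \cdot \frac{1}{17876} - - \frac{112}{16223}\right) = -8402 - \left(\frac{2185}{4469} + \frac{112}{16223}\right) = -8402 - \frac{35947783}{72500587} = - \frac{609185879757}{72500587}$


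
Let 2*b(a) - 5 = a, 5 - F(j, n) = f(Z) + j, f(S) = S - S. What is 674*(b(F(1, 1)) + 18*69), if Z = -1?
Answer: 840141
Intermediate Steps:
f(S) = 0
F(j, n) = 5 - j (F(j, n) = 5 - (0 + j) = 5 - j)
b(a) = 5/2 + a/2
674*(b(F(1, 1)) + 18*69) = 674*((5/2 + (5 - 1*1)/2) + 18*69) = 674*((5/2 + (5 - 1)/2) + 1242) = 674*((5/2 + (½)*4) + 1242) = 674*((5/2 + 2) + 1242) = 674*(9/2 + 1242) = 674*(2493/2) = 840141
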